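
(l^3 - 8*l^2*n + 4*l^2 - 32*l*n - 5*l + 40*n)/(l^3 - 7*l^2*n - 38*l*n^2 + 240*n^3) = (l^2 + 4*l - 5)/(l^2 + l*n - 30*n^2)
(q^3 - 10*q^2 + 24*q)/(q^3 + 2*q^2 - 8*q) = (q^2 - 10*q + 24)/(q^2 + 2*q - 8)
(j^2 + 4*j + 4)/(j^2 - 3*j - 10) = (j + 2)/(j - 5)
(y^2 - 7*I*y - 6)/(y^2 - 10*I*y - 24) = (y - I)/(y - 4*I)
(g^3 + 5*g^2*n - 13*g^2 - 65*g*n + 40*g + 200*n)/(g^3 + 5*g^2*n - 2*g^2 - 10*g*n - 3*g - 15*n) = (g^2 - 13*g + 40)/(g^2 - 2*g - 3)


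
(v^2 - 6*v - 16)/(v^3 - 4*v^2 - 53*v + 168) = (v + 2)/(v^2 + 4*v - 21)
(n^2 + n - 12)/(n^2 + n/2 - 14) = 2*(n - 3)/(2*n - 7)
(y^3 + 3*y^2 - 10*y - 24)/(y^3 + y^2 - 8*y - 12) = (y + 4)/(y + 2)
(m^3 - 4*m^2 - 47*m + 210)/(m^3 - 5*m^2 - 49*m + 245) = (m - 6)/(m - 7)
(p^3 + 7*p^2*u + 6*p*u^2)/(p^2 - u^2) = p*(p + 6*u)/(p - u)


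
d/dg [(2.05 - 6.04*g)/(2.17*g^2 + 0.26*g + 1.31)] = (13.1068*g^2 - 8.897*g - 8.4454)/(4.7089*g^4 + 1.1284*g^3 + 5.753*g^2 + 0.6812*g + 1.7161)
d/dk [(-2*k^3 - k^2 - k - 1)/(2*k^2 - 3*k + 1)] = (-4*k^4 + 12*k^3 - k^2 + 2*k - 4)/(4*k^4 - 12*k^3 + 13*k^2 - 6*k + 1)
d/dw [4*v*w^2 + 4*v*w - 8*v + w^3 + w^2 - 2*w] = 8*v*w + 4*v + 3*w^2 + 2*w - 2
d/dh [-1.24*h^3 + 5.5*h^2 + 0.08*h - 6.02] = -3.72*h^2 + 11.0*h + 0.08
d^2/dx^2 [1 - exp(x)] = -exp(x)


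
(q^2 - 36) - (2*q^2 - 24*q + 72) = -q^2 + 24*q - 108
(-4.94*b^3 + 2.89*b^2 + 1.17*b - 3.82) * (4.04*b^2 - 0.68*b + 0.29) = -19.9576*b^5 + 15.0348*b^4 + 1.329*b^3 - 15.3903*b^2 + 2.9369*b - 1.1078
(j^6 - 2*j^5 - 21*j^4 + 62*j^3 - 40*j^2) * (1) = j^6 - 2*j^5 - 21*j^4 + 62*j^3 - 40*j^2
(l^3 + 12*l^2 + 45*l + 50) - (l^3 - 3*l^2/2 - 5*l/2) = 27*l^2/2 + 95*l/2 + 50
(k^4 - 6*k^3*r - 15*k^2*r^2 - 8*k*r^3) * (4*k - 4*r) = 4*k^5 - 28*k^4*r - 36*k^3*r^2 + 28*k^2*r^3 + 32*k*r^4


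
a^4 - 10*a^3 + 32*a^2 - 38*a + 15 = (a - 5)*(a - 3)*(a - 1)^2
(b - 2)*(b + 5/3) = b^2 - b/3 - 10/3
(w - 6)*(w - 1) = w^2 - 7*w + 6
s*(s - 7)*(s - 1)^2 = s^4 - 9*s^3 + 15*s^2 - 7*s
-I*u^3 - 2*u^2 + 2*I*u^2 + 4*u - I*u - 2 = (u - 1)*(u - 2*I)*(-I*u + I)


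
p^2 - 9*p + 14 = (p - 7)*(p - 2)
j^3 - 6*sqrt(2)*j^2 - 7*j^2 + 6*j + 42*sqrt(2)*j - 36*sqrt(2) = (j - 6)*(j - 1)*(j - 6*sqrt(2))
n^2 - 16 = (n - 4)*(n + 4)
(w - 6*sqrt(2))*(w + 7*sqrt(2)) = w^2 + sqrt(2)*w - 84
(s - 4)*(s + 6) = s^2 + 2*s - 24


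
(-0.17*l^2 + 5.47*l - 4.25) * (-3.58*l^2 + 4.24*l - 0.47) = 0.6086*l^4 - 20.3034*l^3 + 38.4877*l^2 - 20.5909*l + 1.9975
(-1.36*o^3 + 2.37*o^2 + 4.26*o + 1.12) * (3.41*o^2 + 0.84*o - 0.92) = -4.6376*o^5 + 6.9393*o^4 + 17.7686*o^3 + 5.2172*o^2 - 2.9784*o - 1.0304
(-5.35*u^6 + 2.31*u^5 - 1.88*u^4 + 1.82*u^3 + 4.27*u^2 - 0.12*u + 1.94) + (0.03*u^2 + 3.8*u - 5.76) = -5.35*u^6 + 2.31*u^5 - 1.88*u^4 + 1.82*u^3 + 4.3*u^2 + 3.68*u - 3.82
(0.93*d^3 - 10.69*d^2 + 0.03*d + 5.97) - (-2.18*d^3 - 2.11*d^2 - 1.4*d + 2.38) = 3.11*d^3 - 8.58*d^2 + 1.43*d + 3.59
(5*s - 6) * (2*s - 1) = 10*s^2 - 17*s + 6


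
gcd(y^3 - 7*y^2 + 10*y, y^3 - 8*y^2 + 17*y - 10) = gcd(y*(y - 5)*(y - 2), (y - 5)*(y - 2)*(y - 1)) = y^2 - 7*y + 10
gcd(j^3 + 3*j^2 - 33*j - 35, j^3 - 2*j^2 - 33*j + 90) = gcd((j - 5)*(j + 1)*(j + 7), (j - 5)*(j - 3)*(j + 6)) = j - 5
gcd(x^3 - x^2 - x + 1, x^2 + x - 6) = 1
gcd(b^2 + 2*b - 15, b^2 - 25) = b + 5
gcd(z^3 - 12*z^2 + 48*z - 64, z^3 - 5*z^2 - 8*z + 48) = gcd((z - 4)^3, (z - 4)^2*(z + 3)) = z^2 - 8*z + 16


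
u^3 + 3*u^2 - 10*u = u*(u - 2)*(u + 5)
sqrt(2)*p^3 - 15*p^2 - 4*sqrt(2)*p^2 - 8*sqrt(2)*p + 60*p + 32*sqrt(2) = (p - 4)*(p - 8*sqrt(2))*(sqrt(2)*p + 1)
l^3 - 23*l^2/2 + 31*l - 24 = (l - 8)*(l - 2)*(l - 3/2)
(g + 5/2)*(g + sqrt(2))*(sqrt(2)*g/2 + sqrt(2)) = sqrt(2)*g^3/2 + g^2 + 9*sqrt(2)*g^2/4 + 5*sqrt(2)*g/2 + 9*g/2 + 5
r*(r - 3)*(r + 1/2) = r^3 - 5*r^2/2 - 3*r/2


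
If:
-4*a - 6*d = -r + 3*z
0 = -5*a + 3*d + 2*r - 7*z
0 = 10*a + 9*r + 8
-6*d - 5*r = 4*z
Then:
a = -107/226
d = 77/678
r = -41/113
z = 32/113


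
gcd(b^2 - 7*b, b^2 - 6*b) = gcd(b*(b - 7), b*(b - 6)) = b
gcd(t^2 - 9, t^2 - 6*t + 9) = t - 3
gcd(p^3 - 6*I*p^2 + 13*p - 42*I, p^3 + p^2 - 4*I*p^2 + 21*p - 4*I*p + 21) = p^2 - 4*I*p + 21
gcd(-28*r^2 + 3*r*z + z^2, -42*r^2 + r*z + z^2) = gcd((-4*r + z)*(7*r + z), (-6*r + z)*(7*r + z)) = 7*r + z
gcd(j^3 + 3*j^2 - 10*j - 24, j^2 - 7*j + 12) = j - 3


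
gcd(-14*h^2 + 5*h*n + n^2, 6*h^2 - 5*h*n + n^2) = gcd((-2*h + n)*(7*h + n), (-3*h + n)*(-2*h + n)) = 2*h - n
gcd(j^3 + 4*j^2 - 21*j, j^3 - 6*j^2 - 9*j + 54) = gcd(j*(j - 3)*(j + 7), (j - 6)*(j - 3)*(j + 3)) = j - 3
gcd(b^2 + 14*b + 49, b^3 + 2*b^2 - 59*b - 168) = b + 7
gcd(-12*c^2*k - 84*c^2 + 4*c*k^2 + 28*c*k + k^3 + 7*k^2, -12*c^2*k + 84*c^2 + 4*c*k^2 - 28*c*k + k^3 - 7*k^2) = 12*c^2 - 4*c*k - k^2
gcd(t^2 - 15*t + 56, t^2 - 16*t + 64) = t - 8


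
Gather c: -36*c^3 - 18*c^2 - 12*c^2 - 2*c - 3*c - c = -36*c^3 - 30*c^2 - 6*c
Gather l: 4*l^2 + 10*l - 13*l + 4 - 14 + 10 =4*l^2 - 3*l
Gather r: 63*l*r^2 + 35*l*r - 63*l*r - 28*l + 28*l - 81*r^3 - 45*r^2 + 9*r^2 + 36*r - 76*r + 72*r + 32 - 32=-81*r^3 + r^2*(63*l - 36) + r*(32 - 28*l)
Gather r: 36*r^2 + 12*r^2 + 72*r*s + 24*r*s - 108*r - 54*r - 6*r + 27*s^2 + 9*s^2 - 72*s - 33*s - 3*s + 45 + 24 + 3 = 48*r^2 + r*(96*s - 168) + 36*s^2 - 108*s + 72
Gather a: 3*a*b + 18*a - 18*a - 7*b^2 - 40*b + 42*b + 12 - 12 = 3*a*b - 7*b^2 + 2*b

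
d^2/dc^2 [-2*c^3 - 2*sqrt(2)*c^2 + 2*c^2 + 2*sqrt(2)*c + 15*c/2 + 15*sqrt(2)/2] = -12*c - 4*sqrt(2) + 4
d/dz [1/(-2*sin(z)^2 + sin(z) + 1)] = (4*sin(z) - 1)*cos(z)/(sin(z) + cos(2*z))^2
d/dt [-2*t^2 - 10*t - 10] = -4*t - 10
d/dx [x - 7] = 1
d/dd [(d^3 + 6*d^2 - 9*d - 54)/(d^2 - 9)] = 1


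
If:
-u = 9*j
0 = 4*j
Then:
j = 0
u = 0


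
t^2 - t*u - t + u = (t - 1)*(t - u)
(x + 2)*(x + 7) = x^2 + 9*x + 14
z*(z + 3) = z^2 + 3*z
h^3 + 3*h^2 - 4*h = h*(h - 1)*(h + 4)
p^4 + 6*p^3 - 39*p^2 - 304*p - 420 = (p - 7)*(p + 2)*(p + 5)*(p + 6)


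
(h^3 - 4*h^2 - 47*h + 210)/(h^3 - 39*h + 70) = (h - 6)/(h - 2)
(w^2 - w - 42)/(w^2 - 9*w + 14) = (w + 6)/(w - 2)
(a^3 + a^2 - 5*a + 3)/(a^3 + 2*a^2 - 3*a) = (a - 1)/a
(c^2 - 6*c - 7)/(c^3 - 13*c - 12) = (c - 7)/(c^2 - c - 12)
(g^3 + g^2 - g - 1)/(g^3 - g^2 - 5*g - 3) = (g - 1)/(g - 3)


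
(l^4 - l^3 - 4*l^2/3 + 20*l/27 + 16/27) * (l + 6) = l^5 + 5*l^4 - 22*l^3/3 - 196*l^2/27 + 136*l/27 + 32/9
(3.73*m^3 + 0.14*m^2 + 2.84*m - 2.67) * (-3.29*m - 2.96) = -12.2717*m^4 - 11.5014*m^3 - 9.758*m^2 + 0.3779*m + 7.9032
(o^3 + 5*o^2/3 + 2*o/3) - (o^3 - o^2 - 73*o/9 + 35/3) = 8*o^2/3 + 79*o/9 - 35/3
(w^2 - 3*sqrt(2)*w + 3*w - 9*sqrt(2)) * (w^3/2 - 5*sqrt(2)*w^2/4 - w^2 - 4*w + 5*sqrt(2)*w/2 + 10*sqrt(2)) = w^5/2 - 11*sqrt(2)*w^4/4 + w^4/2 - 11*sqrt(2)*w^3/4 + w^3/2 - 9*w^2/2 + 77*sqrt(2)*w^2/2 - 105*w + 66*sqrt(2)*w - 180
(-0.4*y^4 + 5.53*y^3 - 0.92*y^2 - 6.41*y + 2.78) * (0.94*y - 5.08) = -0.376*y^5 + 7.2302*y^4 - 28.9572*y^3 - 1.3518*y^2 + 35.176*y - 14.1224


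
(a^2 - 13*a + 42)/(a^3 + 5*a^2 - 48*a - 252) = (a - 6)/(a^2 + 12*a + 36)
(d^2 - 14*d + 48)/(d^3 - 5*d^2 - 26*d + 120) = (d - 8)/(d^2 + d - 20)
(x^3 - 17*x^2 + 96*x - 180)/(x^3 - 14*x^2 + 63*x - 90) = (x - 6)/(x - 3)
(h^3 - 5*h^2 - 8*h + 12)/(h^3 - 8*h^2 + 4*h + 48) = (h - 1)/(h - 4)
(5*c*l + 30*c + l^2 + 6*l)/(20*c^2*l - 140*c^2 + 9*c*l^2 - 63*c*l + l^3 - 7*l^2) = (l + 6)/(4*c*l - 28*c + l^2 - 7*l)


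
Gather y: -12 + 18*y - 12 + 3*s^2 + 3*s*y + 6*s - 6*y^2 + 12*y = 3*s^2 + 6*s - 6*y^2 + y*(3*s + 30) - 24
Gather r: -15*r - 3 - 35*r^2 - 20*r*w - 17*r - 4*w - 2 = -35*r^2 + r*(-20*w - 32) - 4*w - 5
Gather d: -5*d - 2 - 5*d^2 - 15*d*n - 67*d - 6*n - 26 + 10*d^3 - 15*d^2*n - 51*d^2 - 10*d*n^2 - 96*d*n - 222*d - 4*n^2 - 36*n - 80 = 10*d^3 + d^2*(-15*n - 56) + d*(-10*n^2 - 111*n - 294) - 4*n^2 - 42*n - 108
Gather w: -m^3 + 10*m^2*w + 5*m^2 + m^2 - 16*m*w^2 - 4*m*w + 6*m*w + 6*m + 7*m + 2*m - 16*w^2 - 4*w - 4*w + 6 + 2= -m^3 + 6*m^2 + 15*m + w^2*(-16*m - 16) + w*(10*m^2 + 2*m - 8) + 8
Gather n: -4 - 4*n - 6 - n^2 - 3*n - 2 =-n^2 - 7*n - 12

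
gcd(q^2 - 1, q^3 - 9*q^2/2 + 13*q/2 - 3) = q - 1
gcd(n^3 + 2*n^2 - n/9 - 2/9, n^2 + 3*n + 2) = n + 2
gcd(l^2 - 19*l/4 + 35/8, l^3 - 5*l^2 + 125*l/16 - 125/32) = l - 5/4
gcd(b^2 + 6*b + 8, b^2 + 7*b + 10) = b + 2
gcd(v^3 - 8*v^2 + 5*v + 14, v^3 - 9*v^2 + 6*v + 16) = v^2 - v - 2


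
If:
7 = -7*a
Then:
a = -1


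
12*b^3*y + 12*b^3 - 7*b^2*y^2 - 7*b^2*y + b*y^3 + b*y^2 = (-4*b + y)*(-3*b + y)*(b*y + b)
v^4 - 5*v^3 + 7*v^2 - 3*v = v*(v - 3)*(v - 1)^2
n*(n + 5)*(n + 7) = n^3 + 12*n^2 + 35*n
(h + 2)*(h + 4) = h^2 + 6*h + 8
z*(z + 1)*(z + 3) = z^3 + 4*z^2 + 3*z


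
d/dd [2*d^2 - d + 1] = 4*d - 1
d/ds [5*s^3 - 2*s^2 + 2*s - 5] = 15*s^2 - 4*s + 2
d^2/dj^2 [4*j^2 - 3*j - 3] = 8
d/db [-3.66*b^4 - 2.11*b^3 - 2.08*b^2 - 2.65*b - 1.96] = -14.64*b^3 - 6.33*b^2 - 4.16*b - 2.65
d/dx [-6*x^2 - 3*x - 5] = -12*x - 3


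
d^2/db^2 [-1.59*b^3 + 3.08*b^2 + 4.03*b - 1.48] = 6.16 - 9.54*b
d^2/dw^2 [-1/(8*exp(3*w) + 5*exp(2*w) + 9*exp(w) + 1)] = (-2*(24*exp(2*w) + 10*exp(w) + 9)^2*exp(w) + (72*exp(2*w) + 20*exp(w) + 9)*(8*exp(3*w) + 5*exp(2*w) + 9*exp(w) + 1))*exp(w)/(8*exp(3*w) + 5*exp(2*w) + 9*exp(w) + 1)^3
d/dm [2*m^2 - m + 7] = 4*m - 1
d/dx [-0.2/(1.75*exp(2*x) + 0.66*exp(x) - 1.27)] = (0.7*exp(x) + 0.132)*exp(x)/(1.75*exp(2*x) + 0.66*exp(x) - 1.27)^2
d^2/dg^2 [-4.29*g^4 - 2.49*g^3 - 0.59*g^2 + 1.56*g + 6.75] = -51.48*g^2 - 14.94*g - 1.18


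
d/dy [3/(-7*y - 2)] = 21/(7*y + 2)^2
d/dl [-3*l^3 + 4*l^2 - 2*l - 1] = -9*l^2 + 8*l - 2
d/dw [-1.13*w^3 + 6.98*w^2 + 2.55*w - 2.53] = -3.39*w^2 + 13.96*w + 2.55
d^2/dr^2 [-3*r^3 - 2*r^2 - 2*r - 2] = -18*r - 4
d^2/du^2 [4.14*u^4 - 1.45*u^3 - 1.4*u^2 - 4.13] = 49.68*u^2 - 8.7*u - 2.8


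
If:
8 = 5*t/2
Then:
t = 16/5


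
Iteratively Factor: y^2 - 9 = (y + 3)*(y - 3)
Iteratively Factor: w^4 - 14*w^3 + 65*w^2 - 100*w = (w - 5)*(w^3 - 9*w^2 + 20*w) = w*(w - 5)*(w^2 - 9*w + 20) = w*(w - 5)^2*(w - 4)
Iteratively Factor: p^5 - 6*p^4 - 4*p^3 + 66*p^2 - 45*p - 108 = (p - 4)*(p^4 - 2*p^3 - 12*p^2 + 18*p + 27) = (p - 4)*(p - 3)*(p^3 + p^2 - 9*p - 9) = (p - 4)*(p - 3)^2*(p^2 + 4*p + 3) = (p - 4)*(p - 3)^2*(p + 3)*(p + 1)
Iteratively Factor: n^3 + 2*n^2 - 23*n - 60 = (n + 4)*(n^2 - 2*n - 15) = (n - 5)*(n + 4)*(n + 3)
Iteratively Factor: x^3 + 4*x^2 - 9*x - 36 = (x + 4)*(x^2 - 9) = (x + 3)*(x + 4)*(x - 3)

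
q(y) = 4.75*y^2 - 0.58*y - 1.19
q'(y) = 9.5*y - 0.58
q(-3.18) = 48.69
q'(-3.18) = -30.79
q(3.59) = 57.95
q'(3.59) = 33.52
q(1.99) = 16.47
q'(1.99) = 18.32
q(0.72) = 0.85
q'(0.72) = 6.26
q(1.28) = 5.85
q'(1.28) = 11.58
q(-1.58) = 11.58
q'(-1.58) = -15.59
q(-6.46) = 200.78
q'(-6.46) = -61.95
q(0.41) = -0.63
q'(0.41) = 3.32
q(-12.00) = 689.77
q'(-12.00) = -114.58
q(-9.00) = 388.78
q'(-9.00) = -86.08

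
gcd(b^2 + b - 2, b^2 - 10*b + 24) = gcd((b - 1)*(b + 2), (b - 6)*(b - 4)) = 1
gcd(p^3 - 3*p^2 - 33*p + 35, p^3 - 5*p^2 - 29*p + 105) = p^2 - 2*p - 35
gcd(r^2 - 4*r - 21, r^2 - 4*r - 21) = r^2 - 4*r - 21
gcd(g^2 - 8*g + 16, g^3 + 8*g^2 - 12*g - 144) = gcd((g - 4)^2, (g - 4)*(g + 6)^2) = g - 4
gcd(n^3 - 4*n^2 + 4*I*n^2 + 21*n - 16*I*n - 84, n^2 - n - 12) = n - 4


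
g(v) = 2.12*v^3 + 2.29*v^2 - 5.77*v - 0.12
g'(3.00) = 65.21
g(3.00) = 60.42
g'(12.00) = 965.03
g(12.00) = 3923.76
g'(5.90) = 242.64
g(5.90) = 480.96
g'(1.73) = 21.19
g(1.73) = 7.73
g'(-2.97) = 36.73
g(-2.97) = -18.32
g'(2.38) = 41.16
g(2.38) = 27.70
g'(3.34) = 80.48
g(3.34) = 85.15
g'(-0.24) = -6.50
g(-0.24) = 1.37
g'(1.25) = 9.89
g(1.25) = 0.39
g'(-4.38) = 96.18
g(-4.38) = -109.05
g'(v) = 6.36*v^2 + 4.58*v - 5.77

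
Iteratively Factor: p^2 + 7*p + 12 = (p + 4)*(p + 3)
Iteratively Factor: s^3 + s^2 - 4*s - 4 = (s - 2)*(s^2 + 3*s + 2) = (s - 2)*(s + 2)*(s + 1)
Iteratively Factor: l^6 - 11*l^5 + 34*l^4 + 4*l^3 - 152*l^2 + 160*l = (l - 2)*(l^5 - 9*l^4 + 16*l^3 + 36*l^2 - 80*l) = (l - 2)*(l + 2)*(l^4 - 11*l^3 + 38*l^2 - 40*l) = (l - 2)^2*(l + 2)*(l^3 - 9*l^2 + 20*l) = l*(l - 2)^2*(l + 2)*(l^2 - 9*l + 20) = l*(l - 5)*(l - 2)^2*(l + 2)*(l - 4)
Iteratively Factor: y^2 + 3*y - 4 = (y + 4)*(y - 1)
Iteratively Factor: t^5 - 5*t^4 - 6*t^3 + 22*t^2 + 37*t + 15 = (t - 3)*(t^4 - 2*t^3 - 12*t^2 - 14*t - 5) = (t - 3)*(t + 1)*(t^3 - 3*t^2 - 9*t - 5) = (t - 3)*(t + 1)^2*(t^2 - 4*t - 5) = (t - 3)*(t + 1)^3*(t - 5)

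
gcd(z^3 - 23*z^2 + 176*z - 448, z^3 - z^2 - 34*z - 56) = z - 7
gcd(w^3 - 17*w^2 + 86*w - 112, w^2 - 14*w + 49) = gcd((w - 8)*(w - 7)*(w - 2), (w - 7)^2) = w - 7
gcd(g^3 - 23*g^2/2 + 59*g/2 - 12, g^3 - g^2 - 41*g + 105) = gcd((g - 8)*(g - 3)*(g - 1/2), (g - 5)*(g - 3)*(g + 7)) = g - 3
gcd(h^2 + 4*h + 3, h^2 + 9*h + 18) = h + 3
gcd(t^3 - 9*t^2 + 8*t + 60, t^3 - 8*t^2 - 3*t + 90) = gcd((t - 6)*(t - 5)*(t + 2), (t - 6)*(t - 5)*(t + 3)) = t^2 - 11*t + 30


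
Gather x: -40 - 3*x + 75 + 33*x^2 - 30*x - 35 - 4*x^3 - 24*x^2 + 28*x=-4*x^3 + 9*x^2 - 5*x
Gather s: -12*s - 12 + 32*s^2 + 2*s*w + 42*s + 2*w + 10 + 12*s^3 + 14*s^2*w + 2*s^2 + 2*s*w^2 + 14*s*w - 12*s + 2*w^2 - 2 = 12*s^3 + s^2*(14*w + 34) + s*(2*w^2 + 16*w + 18) + 2*w^2 + 2*w - 4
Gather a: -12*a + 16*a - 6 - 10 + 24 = 4*a + 8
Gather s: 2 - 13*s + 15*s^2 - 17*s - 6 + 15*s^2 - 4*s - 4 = 30*s^2 - 34*s - 8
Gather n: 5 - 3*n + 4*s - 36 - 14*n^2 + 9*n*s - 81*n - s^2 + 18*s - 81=-14*n^2 + n*(9*s - 84) - s^2 + 22*s - 112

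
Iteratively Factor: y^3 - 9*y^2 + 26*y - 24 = (y - 4)*(y^2 - 5*y + 6) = (y - 4)*(y - 3)*(y - 2)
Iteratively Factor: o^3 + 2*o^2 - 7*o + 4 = (o - 1)*(o^2 + 3*o - 4) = (o - 1)*(o + 4)*(o - 1)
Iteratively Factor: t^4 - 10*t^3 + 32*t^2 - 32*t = (t)*(t^3 - 10*t^2 + 32*t - 32) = t*(t - 2)*(t^2 - 8*t + 16) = t*(t - 4)*(t - 2)*(t - 4)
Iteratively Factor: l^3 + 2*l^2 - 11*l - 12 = (l + 4)*(l^2 - 2*l - 3) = (l - 3)*(l + 4)*(l + 1)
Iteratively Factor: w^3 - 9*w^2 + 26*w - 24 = (w - 3)*(w^2 - 6*w + 8) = (w - 3)*(w - 2)*(w - 4)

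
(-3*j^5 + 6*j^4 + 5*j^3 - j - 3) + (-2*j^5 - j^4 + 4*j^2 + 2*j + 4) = -5*j^5 + 5*j^4 + 5*j^3 + 4*j^2 + j + 1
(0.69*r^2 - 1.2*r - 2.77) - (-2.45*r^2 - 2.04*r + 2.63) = 3.14*r^2 + 0.84*r - 5.4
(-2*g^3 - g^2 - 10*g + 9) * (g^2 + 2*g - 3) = -2*g^5 - 5*g^4 - 6*g^3 - 8*g^2 + 48*g - 27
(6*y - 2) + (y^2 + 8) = y^2 + 6*y + 6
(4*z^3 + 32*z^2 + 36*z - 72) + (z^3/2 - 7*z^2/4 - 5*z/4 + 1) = 9*z^3/2 + 121*z^2/4 + 139*z/4 - 71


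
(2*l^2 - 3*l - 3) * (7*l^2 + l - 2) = 14*l^4 - 19*l^3 - 28*l^2 + 3*l + 6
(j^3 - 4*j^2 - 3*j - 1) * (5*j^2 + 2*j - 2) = 5*j^5 - 18*j^4 - 25*j^3 - 3*j^2 + 4*j + 2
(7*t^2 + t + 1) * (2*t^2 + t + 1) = 14*t^4 + 9*t^3 + 10*t^2 + 2*t + 1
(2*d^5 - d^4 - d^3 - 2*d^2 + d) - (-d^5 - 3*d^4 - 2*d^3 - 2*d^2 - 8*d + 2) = 3*d^5 + 2*d^4 + d^3 + 9*d - 2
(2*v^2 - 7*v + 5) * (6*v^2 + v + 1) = 12*v^4 - 40*v^3 + 25*v^2 - 2*v + 5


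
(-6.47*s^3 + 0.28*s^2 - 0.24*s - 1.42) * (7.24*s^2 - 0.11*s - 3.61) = -46.8428*s^5 + 2.7389*s^4 + 21.5883*s^3 - 11.2652*s^2 + 1.0226*s + 5.1262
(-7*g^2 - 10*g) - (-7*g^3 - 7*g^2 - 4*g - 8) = 7*g^3 - 6*g + 8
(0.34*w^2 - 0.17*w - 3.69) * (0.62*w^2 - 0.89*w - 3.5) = 0.2108*w^4 - 0.408*w^3 - 3.3265*w^2 + 3.8791*w + 12.915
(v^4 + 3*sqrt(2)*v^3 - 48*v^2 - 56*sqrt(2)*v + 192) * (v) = v^5 + 3*sqrt(2)*v^4 - 48*v^3 - 56*sqrt(2)*v^2 + 192*v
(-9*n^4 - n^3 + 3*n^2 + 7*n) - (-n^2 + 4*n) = -9*n^4 - n^3 + 4*n^2 + 3*n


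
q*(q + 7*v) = q^2 + 7*q*v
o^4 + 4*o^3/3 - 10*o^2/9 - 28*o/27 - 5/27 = (o - 1)*(o + 1/3)^2*(o + 5/3)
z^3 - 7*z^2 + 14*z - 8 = (z - 4)*(z - 2)*(z - 1)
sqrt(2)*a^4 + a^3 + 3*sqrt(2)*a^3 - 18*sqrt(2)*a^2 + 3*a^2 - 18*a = a*(a - 3)*(a + 6)*(sqrt(2)*a + 1)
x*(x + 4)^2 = x^3 + 8*x^2 + 16*x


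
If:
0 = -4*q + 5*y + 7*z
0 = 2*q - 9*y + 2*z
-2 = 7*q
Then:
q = -2/7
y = -44/511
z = -52/511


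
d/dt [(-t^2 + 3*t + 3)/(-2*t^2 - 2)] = (3*t^2 + 8*t - 3)/(2*(t^4 + 2*t^2 + 1))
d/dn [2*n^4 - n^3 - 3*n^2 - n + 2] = 8*n^3 - 3*n^2 - 6*n - 1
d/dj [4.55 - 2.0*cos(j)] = 2.0*sin(j)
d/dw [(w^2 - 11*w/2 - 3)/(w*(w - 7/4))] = 12*(5*w^2 + 8*w - 7)/(w^2*(16*w^2 - 56*w + 49))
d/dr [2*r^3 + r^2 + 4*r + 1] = 6*r^2 + 2*r + 4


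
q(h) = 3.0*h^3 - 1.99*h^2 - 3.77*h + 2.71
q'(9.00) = 689.41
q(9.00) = 1994.59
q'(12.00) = 1244.47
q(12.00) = 4854.91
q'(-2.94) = 85.72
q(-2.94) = -79.64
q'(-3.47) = 118.41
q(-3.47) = -133.52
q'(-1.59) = 25.31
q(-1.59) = -8.39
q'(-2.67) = 71.02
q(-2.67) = -58.51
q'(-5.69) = 310.26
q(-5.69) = -592.93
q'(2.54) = 44.19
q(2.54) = 29.46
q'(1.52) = 10.97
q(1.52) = 2.92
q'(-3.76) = 138.43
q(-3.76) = -170.72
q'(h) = 9.0*h^2 - 3.98*h - 3.77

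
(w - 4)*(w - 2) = w^2 - 6*w + 8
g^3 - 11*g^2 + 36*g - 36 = (g - 6)*(g - 3)*(g - 2)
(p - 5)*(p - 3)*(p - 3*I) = p^3 - 8*p^2 - 3*I*p^2 + 15*p + 24*I*p - 45*I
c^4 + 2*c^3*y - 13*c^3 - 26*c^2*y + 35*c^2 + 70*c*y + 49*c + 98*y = (c - 7)^2*(c + 1)*(c + 2*y)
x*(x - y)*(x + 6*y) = x^3 + 5*x^2*y - 6*x*y^2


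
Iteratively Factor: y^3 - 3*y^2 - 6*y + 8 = (y - 4)*(y^2 + y - 2) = (y - 4)*(y - 1)*(y + 2)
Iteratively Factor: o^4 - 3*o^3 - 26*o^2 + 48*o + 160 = (o - 4)*(o^3 + o^2 - 22*o - 40) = (o - 4)*(o + 4)*(o^2 - 3*o - 10) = (o - 4)*(o + 2)*(o + 4)*(o - 5)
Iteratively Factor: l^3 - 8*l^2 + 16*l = (l - 4)*(l^2 - 4*l) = (l - 4)^2*(l)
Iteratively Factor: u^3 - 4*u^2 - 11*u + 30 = (u + 3)*(u^2 - 7*u + 10) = (u - 2)*(u + 3)*(u - 5)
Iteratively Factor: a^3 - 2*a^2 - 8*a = (a - 4)*(a^2 + 2*a) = (a - 4)*(a + 2)*(a)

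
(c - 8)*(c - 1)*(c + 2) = c^3 - 7*c^2 - 10*c + 16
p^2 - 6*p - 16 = (p - 8)*(p + 2)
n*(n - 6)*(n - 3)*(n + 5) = n^4 - 4*n^3 - 27*n^2 + 90*n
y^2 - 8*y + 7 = (y - 7)*(y - 1)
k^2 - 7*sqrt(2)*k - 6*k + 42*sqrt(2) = (k - 6)*(k - 7*sqrt(2))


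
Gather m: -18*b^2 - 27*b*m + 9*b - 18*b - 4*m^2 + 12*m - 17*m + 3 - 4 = -18*b^2 - 9*b - 4*m^2 + m*(-27*b - 5) - 1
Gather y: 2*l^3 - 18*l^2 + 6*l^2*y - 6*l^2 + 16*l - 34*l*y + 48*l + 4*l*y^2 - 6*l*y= 2*l^3 - 24*l^2 + 4*l*y^2 + 64*l + y*(6*l^2 - 40*l)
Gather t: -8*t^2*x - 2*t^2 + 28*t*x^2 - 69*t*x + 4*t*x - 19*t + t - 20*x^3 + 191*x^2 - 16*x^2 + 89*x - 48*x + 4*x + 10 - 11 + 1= t^2*(-8*x - 2) + t*(28*x^2 - 65*x - 18) - 20*x^3 + 175*x^2 + 45*x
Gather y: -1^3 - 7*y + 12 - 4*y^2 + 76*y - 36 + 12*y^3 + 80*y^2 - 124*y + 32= 12*y^3 + 76*y^2 - 55*y + 7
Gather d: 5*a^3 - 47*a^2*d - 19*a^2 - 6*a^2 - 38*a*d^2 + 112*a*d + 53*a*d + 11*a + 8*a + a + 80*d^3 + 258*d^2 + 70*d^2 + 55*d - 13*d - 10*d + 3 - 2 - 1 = 5*a^3 - 25*a^2 + 20*a + 80*d^3 + d^2*(328 - 38*a) + d*(-47*a^2 + 165*a + 32)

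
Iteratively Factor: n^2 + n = (n + 1)*(n)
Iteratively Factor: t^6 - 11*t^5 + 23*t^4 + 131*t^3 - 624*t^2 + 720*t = (t - 5)*(t^5 - 6*t^4 - 7*t^3 + 96*t^2 - 144*t) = (t - 5)*(t - 3)*(t^4 - 3*t^3 - 16*t^2 + 48*t) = (t - 5)*(t - 3)*(t + 4)*(t^3 - 7*t^2 + 12*t) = (t - 5)*(t - 4)*(t - 3)*(t + 4)*(t^2 - 3*t) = (t - 5)*(t - 4)*(t - 3)^2*(t + 4)*(t)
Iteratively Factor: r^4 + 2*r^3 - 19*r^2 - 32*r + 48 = (r + 3)*(r^3 - r^2 - 16*r + 16) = (r - 1)*(r + 3)*(r^2 - 16) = (r - 4)*(r - 1)*(r + 3)*(r + 4)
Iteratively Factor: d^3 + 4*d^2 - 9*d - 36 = (d + 4)*(d^2 - 9) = (d - 3)*(d + 4)*(d + 3)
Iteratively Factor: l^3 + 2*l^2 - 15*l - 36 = (l - 4)*(l^2 + 6*l + 9) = (l - 4)*(l + 3)*(l + 3)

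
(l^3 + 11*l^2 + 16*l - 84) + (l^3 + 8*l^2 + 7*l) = 2*l^3 + 19*l^2 + 23*l - 84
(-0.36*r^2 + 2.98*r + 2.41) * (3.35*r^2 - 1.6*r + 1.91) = -1.206*r^4 + 10.559*r^3 + 2.6179*r^2 + 1.8358*r + 4.6031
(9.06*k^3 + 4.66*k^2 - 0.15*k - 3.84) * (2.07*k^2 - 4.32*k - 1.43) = 18.7542*k^5 - 29.493*k^4 - 33.3975*k^3 - 13.9646*k^2 + 16.8033*k + 5.4912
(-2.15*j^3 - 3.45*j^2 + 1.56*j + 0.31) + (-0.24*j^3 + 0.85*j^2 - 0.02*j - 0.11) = -2.39*j^3 - 2.6*j^2 + 1.54*j + 0.2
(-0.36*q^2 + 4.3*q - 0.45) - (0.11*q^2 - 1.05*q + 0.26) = -0.47*q^2 + 5.35*q - 0.71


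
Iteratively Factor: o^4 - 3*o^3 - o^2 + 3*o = (o)*(o^3 - 3*o^2 - o + 3) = o*(o - 1)*(o^2 - 2*o - 3) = o*(o - 1)*(o + 1)*(o - 3)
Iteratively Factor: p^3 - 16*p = (p)*(p^2 - 16) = p*(p + 4)*(p - 4)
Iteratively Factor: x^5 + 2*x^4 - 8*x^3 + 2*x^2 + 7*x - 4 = (x - 1)*(x^4 + 3*x^3 - 5*x^2 - 3*x + 4) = (x - 1)^2*(x^3 + 4*x^2 - x - 4) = (x - 1)^2*(x + 4)*(x^2 - 1) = (x - 1)^2*(x + 1)*(x + 4)*(x - 1)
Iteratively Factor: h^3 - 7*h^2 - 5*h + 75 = (h - 5)*(h^2 - 2*h - 15) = (h - 5)^2*(h + 3)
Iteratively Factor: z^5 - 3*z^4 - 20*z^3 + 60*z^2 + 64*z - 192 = (z - 2)*(z^4 - z^3 - 22*z^2 + 16*z + 96) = (z - 3)*(z - 2)*(z^3 + 2*z^2 - 16*z - 32) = (z - 3)*(z - 2)*(z + 4)*(z^2 - 2*z - 8) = (z - 3)*(z - 2)*(z + 2)*(z + 4)*(z - 4)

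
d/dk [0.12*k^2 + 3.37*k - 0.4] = 0.24*k + 3.37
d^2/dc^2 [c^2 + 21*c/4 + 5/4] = 2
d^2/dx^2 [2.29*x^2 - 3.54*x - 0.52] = 4.58000000000000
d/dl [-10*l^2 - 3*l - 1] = -20*l - 3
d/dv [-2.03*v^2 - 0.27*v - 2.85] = -4.06*v - 0.27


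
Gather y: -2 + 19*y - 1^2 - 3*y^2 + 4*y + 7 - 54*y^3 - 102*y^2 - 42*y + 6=-54*y^3 - 105*y^2 - 19*y + 10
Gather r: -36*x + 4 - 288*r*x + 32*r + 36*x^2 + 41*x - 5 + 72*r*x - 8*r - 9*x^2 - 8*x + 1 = r*(24 - 216*x) + 27*x^2 - 3*x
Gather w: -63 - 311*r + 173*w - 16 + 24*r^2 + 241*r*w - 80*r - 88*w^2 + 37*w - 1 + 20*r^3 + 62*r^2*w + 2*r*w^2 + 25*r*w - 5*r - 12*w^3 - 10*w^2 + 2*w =20*r^3 + 24*r^2 - 396*r - 12*w^3 + w^2*(2*r - 98) + w*(62*r^2 + 266*r + 212) - 80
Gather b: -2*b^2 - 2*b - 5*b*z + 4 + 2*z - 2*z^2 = -2*b^2 + b*(-5*z - 2) - 2*z^2 + 2*z + 4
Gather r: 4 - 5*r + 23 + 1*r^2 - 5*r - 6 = r^2 - 10*r + 21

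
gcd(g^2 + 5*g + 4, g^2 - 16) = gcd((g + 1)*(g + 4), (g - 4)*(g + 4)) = g + 4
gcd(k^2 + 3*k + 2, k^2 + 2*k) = k + 2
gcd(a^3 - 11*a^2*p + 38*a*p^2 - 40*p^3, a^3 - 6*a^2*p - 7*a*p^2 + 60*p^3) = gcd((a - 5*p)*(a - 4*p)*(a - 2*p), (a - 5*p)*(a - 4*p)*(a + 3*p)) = a^2 - 9*a*p + 20*p^2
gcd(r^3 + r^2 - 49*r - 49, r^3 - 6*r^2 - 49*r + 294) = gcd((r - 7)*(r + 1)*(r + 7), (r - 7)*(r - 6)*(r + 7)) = r^2 - 49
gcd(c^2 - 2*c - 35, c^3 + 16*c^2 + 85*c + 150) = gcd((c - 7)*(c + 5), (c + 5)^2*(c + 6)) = c + 5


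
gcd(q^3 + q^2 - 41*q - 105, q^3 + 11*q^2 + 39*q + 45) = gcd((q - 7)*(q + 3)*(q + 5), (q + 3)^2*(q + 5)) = q^2 + 8*q + 15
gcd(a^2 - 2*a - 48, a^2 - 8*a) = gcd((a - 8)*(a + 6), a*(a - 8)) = a - 8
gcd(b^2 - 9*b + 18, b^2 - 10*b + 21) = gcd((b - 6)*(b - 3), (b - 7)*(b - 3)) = b - 3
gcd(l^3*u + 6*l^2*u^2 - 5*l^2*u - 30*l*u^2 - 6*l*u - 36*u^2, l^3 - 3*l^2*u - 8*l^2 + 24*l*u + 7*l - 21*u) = 1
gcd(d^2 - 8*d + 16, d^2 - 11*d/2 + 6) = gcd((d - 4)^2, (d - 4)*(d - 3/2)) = d - 4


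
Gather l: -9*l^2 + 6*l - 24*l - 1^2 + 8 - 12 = -9*l^2 - 18*l - 5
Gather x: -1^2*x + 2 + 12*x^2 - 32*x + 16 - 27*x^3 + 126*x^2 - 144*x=-27*x^3 + 138*x^2 - 177*x + 18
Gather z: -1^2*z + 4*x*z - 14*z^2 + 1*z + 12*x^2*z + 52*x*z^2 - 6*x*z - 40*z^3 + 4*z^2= -40*z^3 + z^2*(52*x - 10) + z*(12*x^2 - 2*x)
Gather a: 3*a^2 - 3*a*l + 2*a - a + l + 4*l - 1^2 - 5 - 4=3*a^2 + a*(1 - 3*l) + 5*l - 10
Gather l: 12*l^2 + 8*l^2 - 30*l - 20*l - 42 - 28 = 20*l^2 - 50*l - 70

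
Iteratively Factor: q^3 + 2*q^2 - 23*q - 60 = (q - 5)*(q^2 + 7*q + 12) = (q - 5)*(q + 4)*(q + 3)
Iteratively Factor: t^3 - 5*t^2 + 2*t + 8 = (t + 1)*(t^2 - 6*t + 8) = (t - 2)*(t + 1)*(t - 4)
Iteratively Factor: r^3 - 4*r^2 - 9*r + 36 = (r - 4)*(r^2 - 9) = (r - 4)*(r + 3)*(r - 3)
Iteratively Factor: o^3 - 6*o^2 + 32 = (o - 4)*(o^2 - 2*o - 8) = (o - 4)*(o + 2)*(o - 4)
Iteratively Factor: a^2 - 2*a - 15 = (a - 5)*(a + 3)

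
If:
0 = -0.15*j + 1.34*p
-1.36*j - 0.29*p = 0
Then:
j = 0.00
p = 0.00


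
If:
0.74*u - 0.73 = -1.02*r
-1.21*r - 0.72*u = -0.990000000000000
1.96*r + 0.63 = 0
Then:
No Solution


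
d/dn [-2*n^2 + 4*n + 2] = 4 - 4*n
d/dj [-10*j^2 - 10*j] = -20*j - 10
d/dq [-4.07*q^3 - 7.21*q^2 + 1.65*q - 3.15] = -12.21*q^2 - 14.42*q + 1.65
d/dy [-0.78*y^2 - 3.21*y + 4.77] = -1.56*y - 3.21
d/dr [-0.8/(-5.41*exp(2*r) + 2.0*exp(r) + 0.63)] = (1.6 - 8.656*exp(r))*exp(r)/(-5.41*exp(2*r) + 2.0*exp(r) + 0.63)^2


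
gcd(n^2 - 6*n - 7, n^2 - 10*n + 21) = n - 7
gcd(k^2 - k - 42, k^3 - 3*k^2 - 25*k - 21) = k - 7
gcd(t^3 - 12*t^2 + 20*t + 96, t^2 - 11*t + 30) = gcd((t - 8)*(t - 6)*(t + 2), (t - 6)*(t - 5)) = t - 6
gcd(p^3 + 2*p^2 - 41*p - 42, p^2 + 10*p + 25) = 1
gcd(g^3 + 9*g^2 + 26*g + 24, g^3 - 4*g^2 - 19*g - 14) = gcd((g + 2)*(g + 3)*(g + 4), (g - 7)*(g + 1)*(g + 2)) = g + 2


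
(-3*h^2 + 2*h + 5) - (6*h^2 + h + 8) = -9*h^2 + h - 3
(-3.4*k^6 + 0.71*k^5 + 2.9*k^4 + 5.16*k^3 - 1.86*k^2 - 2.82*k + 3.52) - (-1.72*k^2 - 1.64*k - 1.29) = -3.4*k^6 + 0.71*k^5 + 2.9*k^4 + 5.16*k^3 - 0.14*k^2 - 1.18*k + 4.81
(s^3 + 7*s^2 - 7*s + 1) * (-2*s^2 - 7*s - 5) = -2*s^5 - 21*s^4 - 40*s^3 + 12*s^2 + 28*s - 5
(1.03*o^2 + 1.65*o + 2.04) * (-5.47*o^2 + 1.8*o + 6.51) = -5.6341*o^4 - 7.1715*o^3 - 1.4835*o^2 + 14.4135*o + 13.2804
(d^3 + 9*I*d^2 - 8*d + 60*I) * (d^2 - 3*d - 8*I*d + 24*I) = d^5 - 3*d^4 + I*d^4 + 64*d^3 - 3*I*d^3 - 192*d^2 + 124*I*d^2 + 480*d - 372*I*d - 1440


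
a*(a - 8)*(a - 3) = a^3 - 11*a^2 + 24*a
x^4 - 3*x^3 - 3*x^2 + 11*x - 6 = (x - 3)*(x - 1)^2*(x + 2)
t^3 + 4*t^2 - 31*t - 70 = (t - 5)*(t + 2)*(t + 7)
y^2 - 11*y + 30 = (y - 6)*(y - 5)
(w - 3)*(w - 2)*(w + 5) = w^3 - 19*w + 30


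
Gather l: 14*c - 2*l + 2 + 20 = 14*c - 2*l + 22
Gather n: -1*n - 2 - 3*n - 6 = -4*n - 8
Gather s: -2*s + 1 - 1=-2*s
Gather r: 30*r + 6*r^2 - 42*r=6*r^2 - 12*r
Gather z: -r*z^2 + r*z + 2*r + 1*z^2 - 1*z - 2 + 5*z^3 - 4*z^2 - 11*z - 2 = 2*r + 5*z^3 + z^2*(-r - 3) + z*(r - 12) - 4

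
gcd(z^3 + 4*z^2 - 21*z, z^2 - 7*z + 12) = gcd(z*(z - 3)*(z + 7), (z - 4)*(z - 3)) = z - 3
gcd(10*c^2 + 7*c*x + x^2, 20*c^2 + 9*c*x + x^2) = 5*c + x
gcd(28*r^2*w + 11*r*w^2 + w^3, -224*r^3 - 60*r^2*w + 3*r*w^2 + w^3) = 28*r^2 + 11*r*w + w^2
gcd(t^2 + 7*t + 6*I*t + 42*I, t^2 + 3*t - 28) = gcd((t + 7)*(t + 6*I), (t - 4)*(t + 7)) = t + 7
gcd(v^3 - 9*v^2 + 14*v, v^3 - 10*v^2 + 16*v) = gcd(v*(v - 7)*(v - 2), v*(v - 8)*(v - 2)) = v^2 - 2*v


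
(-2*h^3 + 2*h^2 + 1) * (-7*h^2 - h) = 14*h^5 - 12*h^4 - 2*h^3 - 7*h^2 - h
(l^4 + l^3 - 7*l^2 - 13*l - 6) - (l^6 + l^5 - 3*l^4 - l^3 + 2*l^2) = -l^6 - l^5 + 4*l^4 + 2*l^3 - 9*l^2 - 13*l - 6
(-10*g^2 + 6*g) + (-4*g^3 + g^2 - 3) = -4*g^3 - 9*g^2 + 6*g - 3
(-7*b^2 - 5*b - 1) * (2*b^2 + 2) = -14*b^4 - 10*b^3 - 16*b^2 - 10*b - 2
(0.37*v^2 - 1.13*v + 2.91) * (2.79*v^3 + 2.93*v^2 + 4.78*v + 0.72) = 1.0323*v^5 - 2.0686*v^4 + 6.5766*v^3 + 3.3913*v^2 + 13.0962*v + 2.0952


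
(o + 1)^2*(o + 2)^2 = o^4 + 6*o^3 + 13*o^2 + 12*o + 4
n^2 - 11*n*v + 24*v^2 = (n - 8*v)*(n - 3*v)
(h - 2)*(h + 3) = h^2 + h - 6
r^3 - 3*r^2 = r^2*(r - 3)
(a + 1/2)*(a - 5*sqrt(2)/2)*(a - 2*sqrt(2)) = a^3 - 9*sqrt(2)*a^2/2 + a^2/2 - 9*sqrt(2)*a/4 + 10*a + 5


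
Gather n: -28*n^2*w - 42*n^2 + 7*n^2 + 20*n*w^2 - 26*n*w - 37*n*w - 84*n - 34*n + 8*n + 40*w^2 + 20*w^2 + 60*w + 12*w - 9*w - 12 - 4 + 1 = n^2*(-28*w - 35) + n*(20*w^2 - 63*w - 110) + 60*w^2 + 63*w - 15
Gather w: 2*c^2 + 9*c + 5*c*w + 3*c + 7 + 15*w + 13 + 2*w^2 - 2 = 2*c^2 + 12*c + 2*w^2 + w*(5*c + 15) + 18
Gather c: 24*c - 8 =24*c - 8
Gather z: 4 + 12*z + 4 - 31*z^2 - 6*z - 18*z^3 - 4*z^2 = -18*z^3 - 35*z^2 + 6*z + 8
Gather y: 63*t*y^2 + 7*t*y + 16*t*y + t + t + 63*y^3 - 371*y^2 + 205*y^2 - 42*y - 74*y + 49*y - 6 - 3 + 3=2*t + 63*y^3 + y^2*(63*t - 166) + y*(23*t - 67) - 6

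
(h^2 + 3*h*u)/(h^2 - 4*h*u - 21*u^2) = h/(h - 7*u)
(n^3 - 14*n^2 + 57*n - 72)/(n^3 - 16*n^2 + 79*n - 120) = (n - 3)/(n - 5)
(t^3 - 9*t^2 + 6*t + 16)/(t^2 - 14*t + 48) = (t^2 - t - 2)/(t - 6)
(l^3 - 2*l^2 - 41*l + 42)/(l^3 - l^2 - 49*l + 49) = (l + 6)/(l + 7)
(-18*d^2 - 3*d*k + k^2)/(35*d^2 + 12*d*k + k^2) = (-18*d^2 - 3*d*k + k^2)/(35*d^2 + 12*d*k + k^2)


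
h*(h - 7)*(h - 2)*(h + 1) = h^4 - 8*h^3 + 5*h^2 + 14*h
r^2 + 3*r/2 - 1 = (r - 1/2)*(r + 2)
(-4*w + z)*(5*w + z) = -20*w^2 + w*z + z^2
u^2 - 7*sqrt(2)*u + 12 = (u - 6*sqrt(2))*(u - sqrt(2))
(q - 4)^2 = q^2 - 8*q + 16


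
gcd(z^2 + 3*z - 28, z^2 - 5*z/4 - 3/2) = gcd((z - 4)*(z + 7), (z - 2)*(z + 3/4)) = 1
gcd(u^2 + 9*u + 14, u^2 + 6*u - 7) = u + 7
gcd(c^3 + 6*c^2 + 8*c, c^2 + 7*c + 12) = c + 4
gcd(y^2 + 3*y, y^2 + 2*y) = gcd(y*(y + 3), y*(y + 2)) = y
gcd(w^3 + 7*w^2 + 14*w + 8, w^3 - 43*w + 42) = 1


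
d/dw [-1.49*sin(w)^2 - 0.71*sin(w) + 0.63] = -(2.98*sin(w) + 0.71)*cos(w)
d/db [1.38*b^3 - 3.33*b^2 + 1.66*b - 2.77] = 4.14*b^2 - 6.66*b + 1.66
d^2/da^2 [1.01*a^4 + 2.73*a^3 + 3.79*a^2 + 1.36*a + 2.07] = 12.12*a^2 + 16.38*a + 7.58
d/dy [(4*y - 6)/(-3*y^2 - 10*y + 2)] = 4*(3*y^2 - 9*y - 13)/(9*y^4 + 60*y^3 + 88*y^2 - 40*y + 4)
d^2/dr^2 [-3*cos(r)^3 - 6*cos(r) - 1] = 3*(5 - 9*sin(r)^2)*cos(r)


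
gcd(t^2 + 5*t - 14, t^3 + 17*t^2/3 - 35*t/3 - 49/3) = t + 7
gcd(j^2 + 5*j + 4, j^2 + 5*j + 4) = j^2 + 5*j + 4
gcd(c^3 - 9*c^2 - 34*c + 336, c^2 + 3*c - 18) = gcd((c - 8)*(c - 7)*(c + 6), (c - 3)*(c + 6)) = c + 6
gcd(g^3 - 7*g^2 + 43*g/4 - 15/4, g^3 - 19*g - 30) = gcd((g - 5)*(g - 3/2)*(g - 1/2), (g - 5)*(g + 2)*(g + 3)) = g - 5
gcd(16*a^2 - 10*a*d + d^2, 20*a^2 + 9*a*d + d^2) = 1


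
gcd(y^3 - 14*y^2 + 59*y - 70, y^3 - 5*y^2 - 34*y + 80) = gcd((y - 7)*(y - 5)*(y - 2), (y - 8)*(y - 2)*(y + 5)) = y - 2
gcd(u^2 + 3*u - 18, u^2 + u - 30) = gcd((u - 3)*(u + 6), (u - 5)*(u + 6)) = u + 6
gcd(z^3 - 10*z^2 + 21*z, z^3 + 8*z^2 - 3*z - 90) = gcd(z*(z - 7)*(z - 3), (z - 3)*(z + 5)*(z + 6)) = z - 3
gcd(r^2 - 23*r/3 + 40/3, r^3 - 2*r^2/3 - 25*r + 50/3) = r - 5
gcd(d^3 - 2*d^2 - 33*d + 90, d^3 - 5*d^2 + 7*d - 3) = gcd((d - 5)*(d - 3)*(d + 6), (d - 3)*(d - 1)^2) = d - 3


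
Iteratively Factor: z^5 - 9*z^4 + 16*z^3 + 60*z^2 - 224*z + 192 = (z - 2)*(z^4 - 7*z^3 + 2*z^2 + 64*z - 96) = (z - 2)^2*(z^3 - 5*z^2 - 8*z + 48) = (z - 2)^2*(z + 3)*(z^2 - 8*z + 16) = (z - 4)*(z - 2)^2*(z + 3)*(z - 4)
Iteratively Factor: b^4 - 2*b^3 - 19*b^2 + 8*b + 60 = (b + 2)*(b^3 - 4*b^2 - 11*b + 30) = (b - 2)*(b + 2)*(b^2 - 2*b - 15) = (b - 2)*(b + 2)*(b + 3)*(b - 5)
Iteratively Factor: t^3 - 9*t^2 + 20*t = (t)*(t^2 - 9*t + 20) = t*(t - 4)*(t - 5)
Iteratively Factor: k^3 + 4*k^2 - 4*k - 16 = (k + 4)*(k^2 - 4) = (k - 2)*(k + 4)*(k + 2)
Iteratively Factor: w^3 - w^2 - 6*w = (w)*(w^2 - w - 6) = w*(w - 3)*(w + 2)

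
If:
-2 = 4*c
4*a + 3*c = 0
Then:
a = 3/8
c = -1/2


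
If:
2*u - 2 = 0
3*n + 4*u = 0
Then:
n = -4/3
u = 1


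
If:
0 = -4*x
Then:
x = 0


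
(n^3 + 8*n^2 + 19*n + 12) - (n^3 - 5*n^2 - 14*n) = 13*n^2 + 33*n + 12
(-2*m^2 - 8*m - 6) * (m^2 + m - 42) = -2*m^4 - 10*m^3 + 70*m^2 + 330*m + 252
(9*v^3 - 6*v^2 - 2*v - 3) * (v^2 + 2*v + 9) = 9*v^5 + 12*v^4 + 67*v^3 - 61*v^2 - 24*v - 27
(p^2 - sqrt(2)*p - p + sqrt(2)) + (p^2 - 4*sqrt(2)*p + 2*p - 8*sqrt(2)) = 2*p^2 - 5*sqrt(2)*p + p - 7*sqrt(2)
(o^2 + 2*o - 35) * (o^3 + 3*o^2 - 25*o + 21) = o^5 + 5*o^4 - 54*o^3 - 134*o^2 + 917*o - 735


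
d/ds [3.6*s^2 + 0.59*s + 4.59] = 7.2*s + 0.59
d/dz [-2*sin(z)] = -2*cos(z)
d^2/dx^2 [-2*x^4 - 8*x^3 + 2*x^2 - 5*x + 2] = -24*x^2 - 48*x + 4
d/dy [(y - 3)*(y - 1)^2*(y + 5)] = 4*y^3 - 36*y + 32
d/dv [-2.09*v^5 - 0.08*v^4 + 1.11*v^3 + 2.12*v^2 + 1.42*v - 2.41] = -10.45*v^4 - 0.32*v^3 + 3.33*v^2 + 4.24*v + 1.42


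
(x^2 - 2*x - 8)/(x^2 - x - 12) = (x + 2)/(x + 3)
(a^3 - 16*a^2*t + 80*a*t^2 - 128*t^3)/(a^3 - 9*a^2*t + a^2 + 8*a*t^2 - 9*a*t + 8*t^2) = (-a^2 + 8*a*t - 16*t^2)/(-a^2 + a*t - a + t)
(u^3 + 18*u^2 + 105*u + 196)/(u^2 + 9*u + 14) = (u^2 + 11*u + 28)/(u + 2)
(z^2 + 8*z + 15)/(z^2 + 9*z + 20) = (z + 3)/(z + 4)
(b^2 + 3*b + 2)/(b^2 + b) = (b + 2)/b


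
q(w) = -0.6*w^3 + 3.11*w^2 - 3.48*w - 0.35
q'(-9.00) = -205.26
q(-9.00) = 720.28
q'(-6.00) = -105.60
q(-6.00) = 262.09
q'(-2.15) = -25.17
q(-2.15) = 27.47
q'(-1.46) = -16.40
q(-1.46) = 13.23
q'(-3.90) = -55.12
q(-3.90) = 96.12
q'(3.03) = -1.16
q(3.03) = 0.97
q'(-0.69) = -8.63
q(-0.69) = 3.73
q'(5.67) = -26.08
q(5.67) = -29.47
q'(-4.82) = -75.28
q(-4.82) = 155.86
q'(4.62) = -13.16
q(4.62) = -9.21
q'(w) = -1.8*w^2 + 6.22*w - 3.48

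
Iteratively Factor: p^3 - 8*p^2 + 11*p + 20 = (p - 5)*(p^2 - 3*p - 4) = (p - 5)*(p + 1)*(p - 4)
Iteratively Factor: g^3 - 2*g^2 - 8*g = (g + 2)*(g^2 - 4*g) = (g - 4)*(g + 2)*(g)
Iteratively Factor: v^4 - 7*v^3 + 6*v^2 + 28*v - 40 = (v - 5)*(v^3 - 2*v^2 - 4*v + 8) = (v - 5)*(v - 2)*(v^2 - 4) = (v - 5)*(v - 2)*(v + 2)*(v - 2)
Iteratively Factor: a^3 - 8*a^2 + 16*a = (a - 4)*(a^2 - 4*a) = (a - 4)^2*(a)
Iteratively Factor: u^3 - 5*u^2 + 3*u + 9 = (u - 3)*(u^2 - 2*u - 3) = (u - 3)^2*(u + 1)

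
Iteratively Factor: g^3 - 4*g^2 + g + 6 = (g + 1)*(g^2 - 5*g + 6) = (g - 2)*(g + 1)*(g - 3)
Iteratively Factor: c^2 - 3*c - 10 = (c - 5)*(c + 2)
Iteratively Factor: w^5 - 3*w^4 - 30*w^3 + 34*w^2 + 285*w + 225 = (w + 1)*(w^4 - 4*w^3 - 26*w^2 + 60*w + 225) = (w + 1)*(w + 3)*(w^3 - 7*w^2 - 5*w + 75) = (w - 5)*(w + 1)*(w + 3)*(w^2 - 2*w - 15) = (w - 5)^2*(w + 1)*(w + 3)*(w + 3)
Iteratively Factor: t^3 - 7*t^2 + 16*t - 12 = (t - 2)*(t^2 - 5*t + 6) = (t - 3)*(t - 2)*(t - 2)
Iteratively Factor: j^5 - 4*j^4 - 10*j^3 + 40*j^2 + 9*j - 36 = (j - 3)*(j^4 - j^3 - 13*j^2 + j + 12) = (j - 3)*(j + 1)*(j^3 - 2*j^2 - 11*j + 12) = (j - 3)*(j + 1)*(j + 3)*(j^2 - 5*j + 4) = (j - 4)*(j - 3)*(j + 1)*(j + 3)*(j - 1)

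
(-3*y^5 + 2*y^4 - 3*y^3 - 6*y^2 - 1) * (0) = 0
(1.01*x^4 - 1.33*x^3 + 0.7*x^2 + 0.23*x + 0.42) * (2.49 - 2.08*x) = -2.1008*x^5 + 5.2813*x^4 - 4.7677*x^3 + 1.2646*x^2 - 0.3009*x + 1.0458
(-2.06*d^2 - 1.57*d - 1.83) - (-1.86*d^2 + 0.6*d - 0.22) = -0.2*d^2 - 2.17*d - 1.61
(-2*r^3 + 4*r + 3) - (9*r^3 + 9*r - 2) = -11*r^3 - 5*r + 5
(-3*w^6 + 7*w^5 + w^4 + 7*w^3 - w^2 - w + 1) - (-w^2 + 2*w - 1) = -3*w^6 + 7*w^5 + w^4 + 7*w^3 - 3*w + 2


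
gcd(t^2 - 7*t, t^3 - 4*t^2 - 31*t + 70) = t - 7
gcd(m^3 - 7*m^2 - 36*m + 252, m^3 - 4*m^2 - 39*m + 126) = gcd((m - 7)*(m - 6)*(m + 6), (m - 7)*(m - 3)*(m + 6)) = m^2 - m - 42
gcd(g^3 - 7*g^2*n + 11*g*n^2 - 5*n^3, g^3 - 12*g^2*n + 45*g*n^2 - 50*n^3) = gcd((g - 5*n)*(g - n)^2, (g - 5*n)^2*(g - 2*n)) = g - 5*n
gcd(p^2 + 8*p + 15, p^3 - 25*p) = p + 5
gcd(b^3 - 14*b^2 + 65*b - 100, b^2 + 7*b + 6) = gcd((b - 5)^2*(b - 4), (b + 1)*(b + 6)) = 1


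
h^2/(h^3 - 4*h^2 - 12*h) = h/(h^2 - 4*h - 12)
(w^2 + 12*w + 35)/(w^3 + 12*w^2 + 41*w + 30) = (w + 7)/(w^2 + 7*w + 6)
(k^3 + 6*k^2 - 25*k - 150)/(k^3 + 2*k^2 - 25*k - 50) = (k + 6)/(k + 2)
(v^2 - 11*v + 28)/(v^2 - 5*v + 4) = (v - 7)/(v - 1)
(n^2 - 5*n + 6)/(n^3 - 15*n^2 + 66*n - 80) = (n - 3)/(n^2 - 13*n + 40)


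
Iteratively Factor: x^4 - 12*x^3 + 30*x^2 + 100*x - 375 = (x - 5)*(x^3 - 7*x^2 - 5*x + 75) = (x - 5)^2*(x^2 - 2*x - 15) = (x - 5)^3*(x + 3)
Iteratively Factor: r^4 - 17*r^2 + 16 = (r + 1)*(r^3 - r^2 - 16*r + 16) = (r + 1)*(r + 4)*(r^2 - 5*r + 4) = (r - 1)*(r + 1)*(r + 4)*(r - 4)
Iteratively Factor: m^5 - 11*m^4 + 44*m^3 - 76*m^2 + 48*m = (m - 4)*(m^4 - 7*m^3 + 16*m^2 - 12*m) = (m - 4)*(m - 2)*(m^3 - 5*m^2 + 6*m) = (m - 4)*(m - 3)*(m - 2)*(m^2 - 2*m) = m*(m - 4)*(m - 3)*(m - 2)*(m - 2)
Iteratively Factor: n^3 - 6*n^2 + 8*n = (n - 2)*(n^2 - 4*n) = n*(n - 2)*(n - 4)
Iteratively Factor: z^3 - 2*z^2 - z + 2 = (z - 2)*(z^2 - 1) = (z - 2)*(z - 1)*(z + 1)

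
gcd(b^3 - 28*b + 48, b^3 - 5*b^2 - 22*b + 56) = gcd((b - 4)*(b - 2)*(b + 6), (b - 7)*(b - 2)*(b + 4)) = b - 2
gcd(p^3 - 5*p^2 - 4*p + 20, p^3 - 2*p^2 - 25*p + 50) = p^2 - 7*p + 10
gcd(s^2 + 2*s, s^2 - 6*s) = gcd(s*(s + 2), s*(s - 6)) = s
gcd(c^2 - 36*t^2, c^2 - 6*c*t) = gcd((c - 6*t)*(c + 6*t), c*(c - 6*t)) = -c + 6*t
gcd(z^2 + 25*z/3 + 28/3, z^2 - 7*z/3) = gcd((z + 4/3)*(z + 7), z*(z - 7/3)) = 1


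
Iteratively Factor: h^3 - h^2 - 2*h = (h - 2)*(h^2 + h) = (h - 2)*(h + 1)*(h)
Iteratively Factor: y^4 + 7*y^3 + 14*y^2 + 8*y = (y)*(y^3 + 7*y^2 + 14*y + 8) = y*(y + 4)*(y^2 + 3*y + 2) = y*(y + 1)*(y + 4)*(y + 2)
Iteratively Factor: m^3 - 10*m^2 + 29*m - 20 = (m - 4)*(m^2 - 6*m + 5) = (m - 5)*(m - 4)*(m - 1)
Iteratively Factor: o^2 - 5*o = (o - 5)*(o)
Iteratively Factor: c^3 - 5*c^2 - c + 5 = (c - 5)*(c^2 - 1) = (c - 5)*(c - 1)*(c + 1)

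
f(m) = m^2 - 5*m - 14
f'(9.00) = 13.00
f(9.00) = 22.00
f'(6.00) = 7.00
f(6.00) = -8.00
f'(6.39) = 7.78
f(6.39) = -5.12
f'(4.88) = 4.76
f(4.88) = -14.59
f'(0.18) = -4.64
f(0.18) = -14.87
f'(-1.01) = -7.02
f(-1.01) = -7.93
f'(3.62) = 2.24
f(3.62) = -19.00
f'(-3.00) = -11.00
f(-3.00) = 10.00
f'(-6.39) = -17.78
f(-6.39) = 58.78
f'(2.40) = -0.20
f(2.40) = -20.24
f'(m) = 2*m - 5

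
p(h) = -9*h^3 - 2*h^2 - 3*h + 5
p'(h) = -27*h^2 - 4*h - 3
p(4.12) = -670.72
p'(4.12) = -477.79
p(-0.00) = 5.00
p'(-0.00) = -3.00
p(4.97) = -1164.18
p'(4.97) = -689.80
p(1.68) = -48.36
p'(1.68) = -85.92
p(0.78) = -2.83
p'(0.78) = -22.55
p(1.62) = -43.37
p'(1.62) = -80.34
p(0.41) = 2.81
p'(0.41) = -9.18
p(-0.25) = 5.77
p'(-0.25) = -3.69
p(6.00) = -2029.00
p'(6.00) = -999.00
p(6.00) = -2029.00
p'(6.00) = -999.00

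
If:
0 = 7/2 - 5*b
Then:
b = 7/10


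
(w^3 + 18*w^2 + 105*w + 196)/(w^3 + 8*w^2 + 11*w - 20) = (w^2 + 14*w + 49)/(w^2 + 4*w - 5)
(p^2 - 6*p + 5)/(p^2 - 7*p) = (p^2 - 6*p + 5)/(p*(p - 7))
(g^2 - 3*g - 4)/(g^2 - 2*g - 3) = (g - 4)/(g - 3)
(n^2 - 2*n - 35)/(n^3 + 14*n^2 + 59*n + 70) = (n - 7)/(n^2 + 9*n + 14)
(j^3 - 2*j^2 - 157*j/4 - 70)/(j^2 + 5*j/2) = j - 9/2 - 28/j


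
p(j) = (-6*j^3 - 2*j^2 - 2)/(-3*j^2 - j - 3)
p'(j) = (6*j + 1)*(-6*j^3 - 2*j^2 - 2)/(-3*j^2 - j - 3)^2 + (-18*j^2 - 4*j)/(-3*j^2 - j - 3)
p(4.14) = 7.89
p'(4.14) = 2.07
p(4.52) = 8.67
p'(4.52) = 2.06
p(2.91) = 5.33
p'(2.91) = 2.10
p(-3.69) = -6.78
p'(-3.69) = 2.17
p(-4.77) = -9.08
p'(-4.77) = 2.10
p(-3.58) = -6.54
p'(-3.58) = 2.18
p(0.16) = 0.64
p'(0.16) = -0.05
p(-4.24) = -7.96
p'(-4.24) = 2.13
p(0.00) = 0.67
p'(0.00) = -0.22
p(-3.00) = -5.26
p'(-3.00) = 2.24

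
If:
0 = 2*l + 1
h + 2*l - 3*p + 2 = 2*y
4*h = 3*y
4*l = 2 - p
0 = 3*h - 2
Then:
No Solution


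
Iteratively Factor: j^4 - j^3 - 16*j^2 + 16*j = (j + 4)*(j^3 - 5*j^2 + 4*j) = (j - 1)*(j + 4)*(j^2 - 4*j) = (j - 4)*(j - 1)*(j + 4)*(j)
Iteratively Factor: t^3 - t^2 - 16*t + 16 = (t + 4)*(t^2 - 5*t + 4) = (t - 1)*(t + 4)*(t - 4)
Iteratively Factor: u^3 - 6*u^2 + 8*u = (u - 2)*(u^2 - 4*u) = u*(u - 2)*(u - 4)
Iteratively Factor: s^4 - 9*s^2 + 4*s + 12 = (s - 2)*(s^3 + 2*s^2 - 5*s - 6) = (s - 2)^2*(s^2 + 4*s + 3) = (s - 2)^2*(s + 3)*(s + 1)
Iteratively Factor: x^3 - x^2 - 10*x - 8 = (x + 2)*(x^2 - 3*x - 4) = (x - 4)*(x + 2)*(x + 1)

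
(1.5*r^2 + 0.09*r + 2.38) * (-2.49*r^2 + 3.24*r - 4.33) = -3.735*r^4 + 4.6359*r^3 - 12.1296*r^2 + 7.3215*r - 10.3054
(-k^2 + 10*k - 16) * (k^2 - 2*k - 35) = -k^4 + 12*k^3 - k^2 - 318*k + 560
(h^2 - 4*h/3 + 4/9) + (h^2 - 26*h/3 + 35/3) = 2*h^2 - 10*h + 109/9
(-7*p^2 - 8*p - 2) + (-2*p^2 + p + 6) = -9*p^2 - 7*p + 4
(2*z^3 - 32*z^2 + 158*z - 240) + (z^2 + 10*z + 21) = 2*z^3 - 31*z^2 + 168*z - 219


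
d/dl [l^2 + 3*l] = 2*l + 3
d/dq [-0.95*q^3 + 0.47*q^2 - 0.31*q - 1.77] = -2.85*q^2 + 0.94*q - 0.31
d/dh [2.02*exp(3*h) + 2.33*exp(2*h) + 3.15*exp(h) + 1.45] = (6.06*exp(2*h) + 4.66*exp(h) + 3.15)*exp(h)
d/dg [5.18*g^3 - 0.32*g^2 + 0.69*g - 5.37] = 15.54*g^2 - 0.64*g + 0.69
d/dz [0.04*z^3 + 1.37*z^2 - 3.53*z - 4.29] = 0.12*z^2 + 2.74*z - 3.53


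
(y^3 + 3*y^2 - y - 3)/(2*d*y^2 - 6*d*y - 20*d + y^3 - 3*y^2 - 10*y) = (-y^3 - 3*y^2 + y + 3)/(-2*d*y^2 + 6*d*y + 20*d - y^3 + 3*y^2 + 10*y)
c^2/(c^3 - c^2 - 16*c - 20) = c^2/(c^3 - c^2 - 16*c - 20)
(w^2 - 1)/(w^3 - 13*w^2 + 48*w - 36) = (w + 1)/(w^2 - 12*w + 36)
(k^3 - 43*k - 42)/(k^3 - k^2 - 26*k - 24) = (k^2 - k - 42)/(k^2 - 2*k - 24)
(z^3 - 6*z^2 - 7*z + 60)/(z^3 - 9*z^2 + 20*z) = (z + 3)/z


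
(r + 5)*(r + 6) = r^2 + 11*r + 30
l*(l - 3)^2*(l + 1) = l^4 - 5*l^3 + 3*l^2 + 9*l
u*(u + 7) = u^2 + 7*u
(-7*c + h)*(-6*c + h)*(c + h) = 42*c^3 + 29*c^2*h - 12*c*h^2 + h^3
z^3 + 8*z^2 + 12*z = z*(z + 2)*(z + 6)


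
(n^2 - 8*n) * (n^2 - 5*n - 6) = n^4 - 13*n^3 + 34*n^2 + 48*n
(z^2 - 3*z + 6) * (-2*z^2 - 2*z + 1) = -2*z^4 + 4*z^3 - 5*z^2 - 15*z + 6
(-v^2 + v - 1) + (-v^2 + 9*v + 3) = -2*v^2 + 10*v + 2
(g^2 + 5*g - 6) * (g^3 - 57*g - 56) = g^5 + 5*g^4 - 63*g^3 - 341*g^2 + 62*g + 336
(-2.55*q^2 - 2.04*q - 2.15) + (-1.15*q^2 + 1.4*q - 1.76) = -3.7*q^2 - 0.64*q - 3.91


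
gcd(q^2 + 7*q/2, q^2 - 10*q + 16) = 1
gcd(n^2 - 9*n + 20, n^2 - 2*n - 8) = n - 4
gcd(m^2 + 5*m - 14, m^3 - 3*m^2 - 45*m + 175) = m + 7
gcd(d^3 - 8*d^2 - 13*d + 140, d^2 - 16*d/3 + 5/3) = d - 5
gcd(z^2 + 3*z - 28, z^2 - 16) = z - 4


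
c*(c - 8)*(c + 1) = c^3 - 7*c^2 - 8*c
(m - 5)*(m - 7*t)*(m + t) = m^3 - 6*m^2*t - 5*m^2 - 7*m*t^2 + 30*m*t + 35*t^2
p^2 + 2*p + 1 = (p + 1)^2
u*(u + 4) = u^2 + 4*u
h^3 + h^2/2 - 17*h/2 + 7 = (h - 2)*(h - 1)*(h + 7/2)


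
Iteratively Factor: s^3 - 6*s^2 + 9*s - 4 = (s - 1)*(s^2 - 5*s + 4) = (s - 1)^2*(s - 4)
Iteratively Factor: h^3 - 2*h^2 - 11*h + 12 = (h - 4)*(h^2 + 2*h - 3) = (h - 4)*(h + 3)*(h - 1)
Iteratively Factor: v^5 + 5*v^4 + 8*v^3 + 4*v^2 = (v + 2)*(v^4 + 3*v^3 + 2*v^2) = v*(v + 2)*(v^3 + 3*v^2 + 2*v) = v^2*(v + 2)*(v^2 + 3*v + 2) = v^2*(v + 1)*(v + 2)*(v + 2)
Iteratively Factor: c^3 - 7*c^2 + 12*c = (c)*(c^2 - 7*c + 12) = c*(c - 4)*(c - 3)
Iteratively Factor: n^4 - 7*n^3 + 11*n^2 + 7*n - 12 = (n - 4)*(n^3 - 3*n^2 - n + 3) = (n - 4)*(n - 3)*(n^2 - 1) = (n - 4)*(n - 3)*(n - 1)*(n + 1)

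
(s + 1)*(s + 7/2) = s^2 + 9*s/2 + 7/2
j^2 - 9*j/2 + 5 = (j - 5/2)*(j - 2)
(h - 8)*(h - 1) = h^2 - 9*h + 8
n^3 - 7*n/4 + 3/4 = (n - 1)*(n - 1/2)*(n + 3/2)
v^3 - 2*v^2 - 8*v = v*(v - 4)*(v + 2)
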